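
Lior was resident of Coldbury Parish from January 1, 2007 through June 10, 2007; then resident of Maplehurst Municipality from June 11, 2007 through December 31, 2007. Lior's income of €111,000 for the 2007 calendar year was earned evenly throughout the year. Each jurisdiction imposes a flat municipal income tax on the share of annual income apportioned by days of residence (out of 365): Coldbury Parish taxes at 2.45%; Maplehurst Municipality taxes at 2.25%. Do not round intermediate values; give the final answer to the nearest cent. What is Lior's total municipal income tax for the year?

Coldbury Parish, January 1 – June 10, 2007: 161 days → €111,000 × 2.45% × 161/365 = €1,199.5603
Maplehurst Municipality, June 11 – December 31, 2007: 204 days → €111,000 × 2.25% × 204/365 = €1,395.8630
Total = €2,595.4233

€2,595.42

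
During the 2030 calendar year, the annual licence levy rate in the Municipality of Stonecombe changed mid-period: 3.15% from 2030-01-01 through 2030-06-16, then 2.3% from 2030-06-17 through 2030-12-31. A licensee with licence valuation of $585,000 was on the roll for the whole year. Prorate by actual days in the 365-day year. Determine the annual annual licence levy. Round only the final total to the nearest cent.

$15,730.09

2030-01-01 to 2030-06-16: 167 days at 3.15% → $585,000 × 3.15% × 167/365 = $8,431.2123
2030-06-17 to 2030-12-31: 198 days at 2.3% → $585,000 × 2.3% × 198/365 = $7,298.8767
Total = $15,730.0890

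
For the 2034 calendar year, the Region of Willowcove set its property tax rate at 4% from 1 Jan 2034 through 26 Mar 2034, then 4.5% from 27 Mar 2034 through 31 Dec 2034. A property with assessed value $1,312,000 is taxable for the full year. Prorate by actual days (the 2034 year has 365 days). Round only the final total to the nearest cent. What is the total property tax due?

$57,512.33

1 Jan – 26 Mar 2034: 85 days at 4% → $1,312,000 × 4% × 85/365 = $12,221.3699
27 Mar – 31 Dec 2034: 280 days at 4.5% → $1,312,000 × 4.5% × 280/365 = $45,290.9589
Total = $57,512.3288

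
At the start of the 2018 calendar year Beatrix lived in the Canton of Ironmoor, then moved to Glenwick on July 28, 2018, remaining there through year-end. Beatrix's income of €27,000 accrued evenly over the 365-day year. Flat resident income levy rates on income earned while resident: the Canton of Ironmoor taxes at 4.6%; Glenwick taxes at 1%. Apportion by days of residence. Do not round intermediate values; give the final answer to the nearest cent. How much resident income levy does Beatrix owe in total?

€823.91

The Canton of Ironmoor, January 1 – July 27, 2018: 208 days → €27,000 × 4.6% × 208/365 = €707.7699
Glenwick, July 28 – December 31, 2018: 157 days → €27,000 × 1% × 157/365 = €116.1370
Total = €823.9068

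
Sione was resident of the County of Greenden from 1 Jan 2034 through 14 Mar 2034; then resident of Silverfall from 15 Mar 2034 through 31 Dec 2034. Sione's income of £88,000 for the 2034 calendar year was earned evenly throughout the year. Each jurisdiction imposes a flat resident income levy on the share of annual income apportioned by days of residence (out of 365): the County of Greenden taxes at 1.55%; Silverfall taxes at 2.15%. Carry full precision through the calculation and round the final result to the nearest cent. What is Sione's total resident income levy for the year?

£1,786.40

The County of Greenden, 1 Jan – 14 Mar 2034: 73 days → £88,000 × 1.55% × 73/365 = £272.8000
Silverfall, 15 Mar – 31 Dec 2034: 292 days → £88,000 × 2.15% × 292/365 = £1,513.6000
Total = £1,786.4000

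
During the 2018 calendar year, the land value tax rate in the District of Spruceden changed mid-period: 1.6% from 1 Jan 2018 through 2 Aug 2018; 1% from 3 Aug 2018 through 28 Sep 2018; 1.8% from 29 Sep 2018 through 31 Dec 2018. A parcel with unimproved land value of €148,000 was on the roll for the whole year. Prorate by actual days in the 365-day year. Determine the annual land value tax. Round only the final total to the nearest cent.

€2,305.56

1 Jan – 2 Aug 2018: 214 days at 1.6% → €148,000 × 1.6% × 214/365 = €1,388.3616
3 Aug – 28 Sep 2018: 57 days at 1% → €148,000 × 1% × 57/365 = €231.1233
29 Sep – 31 Dec 2018: 94 days at 1.8% → €148,000 × 1.8% × 94/365 = €686.0712
Total = €2,305.5562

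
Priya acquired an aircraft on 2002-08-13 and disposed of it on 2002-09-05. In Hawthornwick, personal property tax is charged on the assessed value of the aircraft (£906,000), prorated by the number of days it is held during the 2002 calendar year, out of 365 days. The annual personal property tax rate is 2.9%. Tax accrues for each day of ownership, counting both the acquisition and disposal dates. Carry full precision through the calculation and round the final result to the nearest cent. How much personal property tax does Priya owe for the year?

Days held (2002-08-13 to 2002-09-05): 24 out of 365
Tax = £906,000 × 2.9% × 24/365 = £1,727.6055

£1,727.61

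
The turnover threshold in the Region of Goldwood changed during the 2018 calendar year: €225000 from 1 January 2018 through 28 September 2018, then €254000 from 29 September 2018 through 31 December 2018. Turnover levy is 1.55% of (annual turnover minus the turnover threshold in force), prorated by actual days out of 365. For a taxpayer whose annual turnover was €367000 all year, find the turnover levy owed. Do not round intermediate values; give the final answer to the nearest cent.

€2085.24

1 January – 28 September 2018: 271 days, exemption €225000 → (€367000 − €225000) × 1.55% × 271/365 = €1634.1671
29 September – 31 December 2018: 94 days, exemption €254000 → (€367000 − €254000) × 1.55% × 94/365 = €451.0712
Total = €2085.2384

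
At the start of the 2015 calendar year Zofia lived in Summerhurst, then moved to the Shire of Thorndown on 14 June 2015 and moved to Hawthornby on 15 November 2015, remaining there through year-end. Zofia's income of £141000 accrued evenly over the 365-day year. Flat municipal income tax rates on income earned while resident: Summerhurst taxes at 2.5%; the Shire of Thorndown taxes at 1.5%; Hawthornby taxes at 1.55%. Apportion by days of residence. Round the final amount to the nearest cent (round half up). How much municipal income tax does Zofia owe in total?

£2757.61

Summerhurst, 1 January – 13 June 2015: 164 days → £141000 × 2.5% × 164/365 = £1583.8356
The Shire of Thorndown, 14 June – 14 November 2015: 154 days → £141000 × 1.5% × 154/365 = £892.3562
Hawthornby, 15 November – 31 December 2015: 47 days → £141000 × 1.55% × 47/365 = £281.4205
Total = £2757.6123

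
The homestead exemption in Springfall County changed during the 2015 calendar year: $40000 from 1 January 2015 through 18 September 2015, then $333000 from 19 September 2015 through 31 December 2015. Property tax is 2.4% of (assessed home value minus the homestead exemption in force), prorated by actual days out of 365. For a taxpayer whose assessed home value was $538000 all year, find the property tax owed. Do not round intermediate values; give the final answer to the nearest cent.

1 January – 18 September 2015: 261 days, exemption $40000 → ($538000 − $40000) × 2.4% × 261/365 = $8546.4986
19 September – 31 December 2015: 104 days, exemption $333000 → ($538000 − $333000) × 2.4% × 104/365 = $1401.8630
Total = $9948.3616

$9948.36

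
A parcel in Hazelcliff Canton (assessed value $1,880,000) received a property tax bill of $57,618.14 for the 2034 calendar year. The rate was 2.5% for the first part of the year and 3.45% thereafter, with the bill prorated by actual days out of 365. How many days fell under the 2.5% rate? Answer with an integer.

Let d = days at the first rate; then 365 − d days at the second rate.
$1,880,000 × [2.5%·d + 3.45%·(365−d)] / 365 = $57,618.14
Solving gives d = 148, so the new rate took effect on May 29, 2034.

148 days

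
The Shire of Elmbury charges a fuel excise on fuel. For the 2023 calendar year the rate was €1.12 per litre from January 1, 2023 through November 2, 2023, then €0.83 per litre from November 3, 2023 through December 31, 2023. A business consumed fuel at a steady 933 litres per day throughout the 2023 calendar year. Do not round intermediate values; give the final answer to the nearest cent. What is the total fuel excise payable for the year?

January 1 – November 2, 2023: 306 days × 933 litres/day = 285,498 litres at €1.12/litre → €319,757.76
November 3 – December 31, 2023: 59 days × 933 litres/day = 55,047 litres at €0.83/litre → €45,689.01

€365,446.77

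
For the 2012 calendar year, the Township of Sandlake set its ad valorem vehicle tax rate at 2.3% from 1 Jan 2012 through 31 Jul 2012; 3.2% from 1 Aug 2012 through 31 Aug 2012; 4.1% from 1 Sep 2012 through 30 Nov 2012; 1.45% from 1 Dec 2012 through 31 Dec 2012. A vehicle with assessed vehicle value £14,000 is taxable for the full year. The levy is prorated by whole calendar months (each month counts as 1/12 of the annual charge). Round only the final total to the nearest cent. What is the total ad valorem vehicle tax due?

£385.58

1 Jan – 31 Jul 2012: 7 months at 2.3% → £14,000 × 2.3% × 7/12 = £187.8333
1 Aug – 31 Aug 2012: 1 month at 3.2% → £14,000 × 3.2% × 1/12 = £37.3333
1 Sep – 30 Nov 2012: 3 months at 4.1% → £14,000 × 4.1% × 3/12 = £143.5000
1 Dec – 31 Dec 2012: 1 month at 1.45% → £14,000 × 1.45% × 1/12 = £16.9167
Total = £385.5833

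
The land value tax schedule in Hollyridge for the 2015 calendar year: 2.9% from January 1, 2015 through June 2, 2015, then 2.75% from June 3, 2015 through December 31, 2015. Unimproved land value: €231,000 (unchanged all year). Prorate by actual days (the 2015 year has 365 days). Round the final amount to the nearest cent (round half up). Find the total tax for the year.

€6,497.75

January 1 – June 2, 2015: 153 days at 2.9% → €231,000 × 2.9% × 153/365 = €2,808.0740
June 3 – December 31, 2015: 212 days at 2.75% → €231,000 × 2.75% × 212/365 = €3,689.6712
Total = €6,497.7452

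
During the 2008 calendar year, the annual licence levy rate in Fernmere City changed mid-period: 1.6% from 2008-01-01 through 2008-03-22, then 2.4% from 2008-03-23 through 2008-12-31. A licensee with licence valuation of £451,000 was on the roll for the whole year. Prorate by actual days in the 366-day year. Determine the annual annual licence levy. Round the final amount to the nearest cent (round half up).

£10,015.65

2008-01-01 to 2008-03-22: 82 days at 1.6% → £451,000 × 1.6% × 82/366 = £1,616.6995
2008-03-23 to 2008-12-31: 284 days at 2.4% → £451,000 × 2.4% × 284/366 = £8,398.9508
Total = £10,015.6503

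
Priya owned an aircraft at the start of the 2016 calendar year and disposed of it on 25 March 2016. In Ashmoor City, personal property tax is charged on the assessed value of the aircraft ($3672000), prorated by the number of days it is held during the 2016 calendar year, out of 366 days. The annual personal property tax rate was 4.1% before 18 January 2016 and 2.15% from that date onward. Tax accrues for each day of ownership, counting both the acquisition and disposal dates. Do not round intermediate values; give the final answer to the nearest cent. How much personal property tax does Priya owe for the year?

$21660.79

1 January – 17 January 2016: 17 days at 4.1% → $3672000 × 4.1% × 17/366 = $6992.8525
18 January – 25 March 2016: 68 days at 2.15% → $3672000 × 2.15% × 68/366 = $14667.9344
Total = $21660.7869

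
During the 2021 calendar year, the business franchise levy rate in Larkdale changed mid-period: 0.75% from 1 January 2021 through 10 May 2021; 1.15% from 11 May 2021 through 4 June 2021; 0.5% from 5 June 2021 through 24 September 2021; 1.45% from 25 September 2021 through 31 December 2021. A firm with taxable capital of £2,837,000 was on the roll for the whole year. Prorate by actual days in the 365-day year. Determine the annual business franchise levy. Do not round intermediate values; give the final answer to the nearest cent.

£25,210.44

1 January – 10 May 2021: 130 days at 0.75% → £2,837,000 × 0.75% × 130/365 = £7,578.2877
11 May – 4 June 2021: 25 days at 1.15% → £2,837,000 × 1.15% × 25/365 = £2,234.6233
5 June – 24 September 2021: 112 days at 0.5% → £2,837,000 × 0.5% × 112/365 = £4,352.6575
25 September – 31 December 2021: 98 days at 1.45% → £2,837,000 × 1.45% × 98/365 = £11,044.8685
Total = £25,210.4370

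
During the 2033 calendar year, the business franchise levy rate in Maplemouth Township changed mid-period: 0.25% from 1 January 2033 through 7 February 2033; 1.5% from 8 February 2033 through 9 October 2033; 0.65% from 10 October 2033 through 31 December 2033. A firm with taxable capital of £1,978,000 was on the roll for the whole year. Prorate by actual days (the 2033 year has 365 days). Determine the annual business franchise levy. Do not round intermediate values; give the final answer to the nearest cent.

1 January – 7 February 2033: 38 days at 0.25% → £1,978,000 × 0.25% × 38/365 = £514.8219
8 February – 9 October 2033: 244 days at 1.5% → £1,978,000 × 1.5% × 244/365 = £19,834.1918
10 October – 31 December 2033: 83 days at 0.65% → £1,978,000 × 0.65% × 83/365 = £2,923.6466
Total = £23,272.6603

£23,272.66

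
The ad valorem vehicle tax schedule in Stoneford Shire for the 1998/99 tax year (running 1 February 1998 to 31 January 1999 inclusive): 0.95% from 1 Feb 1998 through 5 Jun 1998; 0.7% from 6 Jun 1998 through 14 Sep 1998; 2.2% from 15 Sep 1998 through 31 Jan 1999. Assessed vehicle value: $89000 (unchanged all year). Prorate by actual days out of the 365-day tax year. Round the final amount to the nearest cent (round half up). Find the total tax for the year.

$1207.60

1 Feb – 5 Jun 1998: 125 days at 0.95% → $89000 × 0.95% × 125/365 = $289.5548
6 Jun – 14 Sep 1998: 101 days at 0.7% → $89000 × 0.7% × 101/365 = $172.3918
15 Sep 1998 – 31 Jan 1999: 139 days at 2.2% → $89000 × 2.2% × 139/365 = $745.6493
Total = $1207.5959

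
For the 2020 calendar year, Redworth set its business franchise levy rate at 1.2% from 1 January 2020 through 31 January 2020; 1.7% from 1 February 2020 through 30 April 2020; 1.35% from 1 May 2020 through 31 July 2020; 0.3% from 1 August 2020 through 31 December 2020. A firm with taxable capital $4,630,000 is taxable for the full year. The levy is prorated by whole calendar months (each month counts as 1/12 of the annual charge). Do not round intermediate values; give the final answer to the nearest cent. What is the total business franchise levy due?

1 January – 31 January 2020: 1 month at 1.2% → $4,630,000 × 1.2% × 1/12 = $4,630.0000
1 February – 30 April 2020: 3 months at 1.7% → $4,630,000 × 1.7% × 3/12 = $19,677.5000
1 May – 31 July 2020: 3 months at 1.35% → $4,630,000 × 1.35% × 3/12 = $15,626.2500
1 August – 31 December 2020: 5 months at 0.3% → $4,630,000 × 0.3% × 5/12 = $5,787.5000
Total = $45,721.2500

$45,721.25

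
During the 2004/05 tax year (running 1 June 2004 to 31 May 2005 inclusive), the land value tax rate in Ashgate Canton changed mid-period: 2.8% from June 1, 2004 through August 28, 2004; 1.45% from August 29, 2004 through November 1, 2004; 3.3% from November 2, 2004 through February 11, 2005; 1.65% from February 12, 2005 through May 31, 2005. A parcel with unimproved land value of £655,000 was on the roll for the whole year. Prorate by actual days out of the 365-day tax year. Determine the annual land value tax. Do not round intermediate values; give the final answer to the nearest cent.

June 1 – August 28, 2004: 89 days at 2.8% → £655,000 × 2.8% × 89/365 = £4,471.9452
August 29 – November 1, 2004: 65 days at 1.45% → £655,000 × 1.45% × 65/365 = £1,691.3356
November 2, 2004 – February 11, 2005: 102 days at 3.3% → £655,000 × 3.3% × 102/365 = £6,040.3562
February 12 – May 31, 2005: 109 days at 1.65% → £655,000 × 1.65% × 109/365 = £3,227.4452
Total = £15,431.0822

£15,431.08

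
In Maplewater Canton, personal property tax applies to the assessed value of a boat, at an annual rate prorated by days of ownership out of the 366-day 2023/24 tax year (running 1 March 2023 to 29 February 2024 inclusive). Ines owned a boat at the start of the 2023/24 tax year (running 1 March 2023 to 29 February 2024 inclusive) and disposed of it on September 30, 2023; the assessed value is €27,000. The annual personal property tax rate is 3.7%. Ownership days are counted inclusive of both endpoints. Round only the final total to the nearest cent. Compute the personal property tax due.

€584.11

Days held (March 1 – September 30, 2023): 214 out of 366
Tax = €27,000 × 3.7% × 214/366 = €584.1148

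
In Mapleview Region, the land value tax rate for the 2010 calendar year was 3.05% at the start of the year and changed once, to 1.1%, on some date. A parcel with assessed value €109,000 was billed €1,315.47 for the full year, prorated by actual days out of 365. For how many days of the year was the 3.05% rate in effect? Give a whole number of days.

Let d = days at the first rate; then 365 − d days at the second rate.
€109,000 × [3.05%·d + 1.1%·(365−d)] / 365 = €1,315.47
Solving gives d = 20, so the new rate took effect on January 21, 2010.

20 days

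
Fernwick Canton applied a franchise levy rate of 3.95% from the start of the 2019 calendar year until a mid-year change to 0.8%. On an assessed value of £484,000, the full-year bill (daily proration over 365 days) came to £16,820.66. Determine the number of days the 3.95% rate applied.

Let d = days at the first rate; then 365 − d days at the second rate.
£484,000 × [3.95%·d + 0.8%·(365−d)] / 365 = £16,820.66
Solving gives d = 310, so the new rate took effect on 7 November 2019.

310 days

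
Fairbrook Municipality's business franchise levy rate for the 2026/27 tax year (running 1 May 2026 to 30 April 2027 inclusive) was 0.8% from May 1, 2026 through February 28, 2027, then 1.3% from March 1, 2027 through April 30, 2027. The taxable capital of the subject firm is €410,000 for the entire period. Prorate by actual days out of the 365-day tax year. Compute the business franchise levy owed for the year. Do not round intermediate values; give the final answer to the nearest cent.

May 1, 2026 – February 28, 2027: 304 days at 0.8% → €410,000 × 0.8% × 304/365 = €2,731.8356
March 1 – April 30, 2027: 61 days at 1.3% → €410,000 × 1.3% × 61/365 = €890.7671
Total = €3,622.6027

€3,622.60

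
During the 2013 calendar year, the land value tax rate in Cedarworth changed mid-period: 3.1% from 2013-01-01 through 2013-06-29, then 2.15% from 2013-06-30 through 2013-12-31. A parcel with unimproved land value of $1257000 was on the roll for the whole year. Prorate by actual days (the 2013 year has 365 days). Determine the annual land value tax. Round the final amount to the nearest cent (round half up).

2013-01-01 to 2013-06-29: 180 days at 3.1% → $1257000 × 3.1% × 180/365 = $19216.6027
2013-06-30 to 2013-12-31: 185 days at 2.15% → $1257000 × 2.15% × 185/365 = $13697.8562
Total = $32914.4589

$32914.46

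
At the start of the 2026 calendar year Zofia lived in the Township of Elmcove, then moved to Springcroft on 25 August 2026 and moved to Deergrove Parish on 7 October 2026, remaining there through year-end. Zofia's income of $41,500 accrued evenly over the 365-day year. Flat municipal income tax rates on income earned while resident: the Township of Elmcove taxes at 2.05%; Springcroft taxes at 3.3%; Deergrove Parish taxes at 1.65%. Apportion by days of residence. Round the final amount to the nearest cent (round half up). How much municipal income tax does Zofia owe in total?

$872.75

The Township of Elmcove, 1 January – 24 August 2026: 236 days → $41,500 × 2.05% × 236/365 = $550.0740
Springcroft, 25 August – 6 October 2026: 43 days → $41,500 × 3.3% × 43/365 = $161.3384
Deergrove Parish, 7 October – 31 December 2026: 86 days → $41,500 × 1.65% × 86/365 = $161.3384
Total = $872.7507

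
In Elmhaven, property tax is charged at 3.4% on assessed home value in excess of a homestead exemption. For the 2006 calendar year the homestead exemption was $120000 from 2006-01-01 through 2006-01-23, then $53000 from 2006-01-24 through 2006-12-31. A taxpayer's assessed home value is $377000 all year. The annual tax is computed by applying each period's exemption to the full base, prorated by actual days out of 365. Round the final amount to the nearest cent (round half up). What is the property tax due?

$10872.45

2006-01-01 to 2006-01-23: 23 days, exemption $120000 → ($377000 − $120000) × 3.4% × 23/365 = $550.6137
2006-01-24 to 2006-12-31: 342 days, exemption $53000 → ($377000 − $53000) × 3.4% × 342/365 = $10321.8411
Total = $10872.4548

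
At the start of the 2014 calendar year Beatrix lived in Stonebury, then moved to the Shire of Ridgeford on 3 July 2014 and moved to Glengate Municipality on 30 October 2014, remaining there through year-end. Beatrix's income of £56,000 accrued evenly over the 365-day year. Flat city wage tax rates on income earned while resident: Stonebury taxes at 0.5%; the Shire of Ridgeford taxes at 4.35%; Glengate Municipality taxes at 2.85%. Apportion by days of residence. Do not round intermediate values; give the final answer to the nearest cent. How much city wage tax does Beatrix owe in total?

Stonebury, 1 January – 2 July 2014: 183 days → £56,000 × 0.5% × 183/365 = £140.3836
The Shire of Ridgeford, 3 July – 29 October 2014: 119 days → £56,000 × 4.35% × 119/365 = £794.2027
Glengate Municipality, 30 October – 31 December 2014: 63 days → £56,000 × 2.85% × 63/365 = £275.4740
Total = £1,210.0603

£1,210.06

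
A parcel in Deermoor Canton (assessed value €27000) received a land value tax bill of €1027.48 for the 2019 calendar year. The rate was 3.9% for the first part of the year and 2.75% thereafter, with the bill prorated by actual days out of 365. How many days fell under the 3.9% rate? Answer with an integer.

Let d = days at the first rate; then 365 − d days at the second rate.
€27000 × [3.9%·d + 2.75%·(365−d)] / 365 = €1027.48
Solving gives d = 335, so the new rate took effect on December 2, 2019.

335 days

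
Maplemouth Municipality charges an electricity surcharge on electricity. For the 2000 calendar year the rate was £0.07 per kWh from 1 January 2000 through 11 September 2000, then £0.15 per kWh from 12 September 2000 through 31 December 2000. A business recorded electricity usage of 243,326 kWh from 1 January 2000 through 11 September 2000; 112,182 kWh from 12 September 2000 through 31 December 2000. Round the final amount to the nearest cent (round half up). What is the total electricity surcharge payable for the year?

1 January – 11 September 2000: 243,326 kWh at £0.07/kWh → £17032.82
12 September – 31 December 2000: 112,182 kWh at £0.15/kWh → £16827.30

£33860.12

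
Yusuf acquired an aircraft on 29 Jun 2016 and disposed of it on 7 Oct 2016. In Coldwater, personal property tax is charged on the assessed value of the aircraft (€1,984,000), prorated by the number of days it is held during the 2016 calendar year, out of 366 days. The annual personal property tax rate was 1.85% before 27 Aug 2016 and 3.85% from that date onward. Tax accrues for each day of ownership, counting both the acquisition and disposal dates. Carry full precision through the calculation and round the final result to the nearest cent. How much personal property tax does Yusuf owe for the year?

29 Jun – 26 Aug 2016: 59 days at 1.85% → €1,984,000 × 1.85% × 59/366 = €5,916.7650
27 Aug – 7 Oct 2016: 42 days at 3.85% → €1,984,000 × 3.85% × 42/366 = €8,765.3770
Total = €14,682.1421

€14,682.14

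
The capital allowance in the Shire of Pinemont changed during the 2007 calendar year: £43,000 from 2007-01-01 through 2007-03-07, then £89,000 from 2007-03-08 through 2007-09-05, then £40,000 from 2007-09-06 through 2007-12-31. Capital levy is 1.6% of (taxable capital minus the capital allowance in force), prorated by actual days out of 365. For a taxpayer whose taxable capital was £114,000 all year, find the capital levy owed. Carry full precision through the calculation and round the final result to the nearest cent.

£784.39

2007-01-01 to 2007-03-07: 66 days, exemption £43,000 → (£114,000 − £43,000) × 1.6% × 66/365 = £205.4137
2007-03-08 to 2007-09-05: 182 days, exemption £89,000 → (£114,000 − £89,000) × 1.6% × 182/365 = £199.4521
2007-09-06 to 2007-12-31: 117 days, exemption £40,000 → (£114,000 − £40,000) × 1.6% × 117/365 = £379.5288
Total = £784.3945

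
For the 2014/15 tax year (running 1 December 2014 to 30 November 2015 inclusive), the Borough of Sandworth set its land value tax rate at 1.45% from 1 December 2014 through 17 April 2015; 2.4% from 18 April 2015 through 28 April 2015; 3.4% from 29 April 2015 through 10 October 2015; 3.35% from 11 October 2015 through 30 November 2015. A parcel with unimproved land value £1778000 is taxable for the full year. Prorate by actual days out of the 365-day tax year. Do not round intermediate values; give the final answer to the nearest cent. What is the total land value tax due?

£46683.46

1 December 2014 – 17 April 2015: 138 days at 1.45% → £1778000 × 1.45% × 138/365 = £9747.3370
18 April – 28 April 2015: 11 days at 2.4% → £1778000 × 2.4% × 11/365 = £1286.0055
29 April – 10 October 2015: 165 days at 3.4% → £1778000 × 3.4% × 165/365 = £27327.6164
11 October – 30 November 2015: 51 days at 3.35% → £1778000 × 3.35% × 51/365 = £8322.5014
Total = £46683.4603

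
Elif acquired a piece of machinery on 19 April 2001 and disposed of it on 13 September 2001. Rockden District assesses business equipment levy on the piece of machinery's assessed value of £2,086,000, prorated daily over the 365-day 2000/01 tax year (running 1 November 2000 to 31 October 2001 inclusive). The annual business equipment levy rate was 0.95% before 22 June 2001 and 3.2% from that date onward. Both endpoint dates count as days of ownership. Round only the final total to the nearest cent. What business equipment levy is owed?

19 April – 21 June 2001: 64 days at 0.95% → £2,086,000 × 0.95% × 64/365 = £3,474.7616
22 June – 13 September 2001: 84 days at 3.2% → £2,086,000 × 3.2% × 84/365 = £15,362.1041
Total = £18,836.8658

£18,836.87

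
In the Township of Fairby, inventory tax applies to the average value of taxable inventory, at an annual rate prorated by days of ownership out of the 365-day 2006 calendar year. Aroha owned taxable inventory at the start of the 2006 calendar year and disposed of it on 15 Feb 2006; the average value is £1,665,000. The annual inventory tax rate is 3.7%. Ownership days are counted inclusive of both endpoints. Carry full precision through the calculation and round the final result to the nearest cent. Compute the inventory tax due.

£7,763.92

Days held (1 Jan – 15 Feb 2006): 46 out of 365
Tax = £1,665,000 × 3.7% × 46/365 = £7,763.9178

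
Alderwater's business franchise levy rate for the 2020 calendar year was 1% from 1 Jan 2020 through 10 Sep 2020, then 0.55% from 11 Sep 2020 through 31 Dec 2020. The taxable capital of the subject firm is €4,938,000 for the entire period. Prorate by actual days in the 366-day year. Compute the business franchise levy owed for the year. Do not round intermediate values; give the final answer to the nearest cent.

1 Jan – 10 Sep 2020: 254 days at 1% → €4,938,000 × 1% × 254/366 = €34,269.1803
11 Sep – 31 Dec 2020: 112 days at 0.55% → €4,938,000 × 0.55% × 112/366 = €8,310.9508
Total = €42,580.1311

€42,580.13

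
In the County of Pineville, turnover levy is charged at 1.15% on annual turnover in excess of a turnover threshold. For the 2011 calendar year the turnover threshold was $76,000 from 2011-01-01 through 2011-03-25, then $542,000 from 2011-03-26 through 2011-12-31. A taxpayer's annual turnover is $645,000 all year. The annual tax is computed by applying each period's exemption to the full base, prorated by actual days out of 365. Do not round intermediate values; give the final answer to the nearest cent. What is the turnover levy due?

2011-01-01 to 2011-03-25: 84 days, exemption $76,000 → ($645,000 − $76,000) × 1.15% × 84/365 = $1,505.9014
2011-03-26 to 2011-12-31: 281 days, exemption $542,000 → ($645,000 − $542,000) × 1.15% × 281/365 = $911.9027
Total = $2,417.8041

$2,417.80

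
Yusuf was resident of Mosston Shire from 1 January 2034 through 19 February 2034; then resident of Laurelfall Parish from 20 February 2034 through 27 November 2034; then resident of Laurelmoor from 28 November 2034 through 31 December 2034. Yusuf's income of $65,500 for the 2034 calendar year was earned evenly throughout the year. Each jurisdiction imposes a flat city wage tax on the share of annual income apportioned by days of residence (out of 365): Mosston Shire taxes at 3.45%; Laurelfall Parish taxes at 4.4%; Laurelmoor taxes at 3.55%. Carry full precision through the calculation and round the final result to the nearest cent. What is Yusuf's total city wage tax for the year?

Mosston Shire, 1 January – 19 February 2034: 50 days → $65,500 × 3.45% × 50/365 = $309.5548
Laurelfall Parish, 20 February – 27 November 2034: 281 days → $65,500 × 4.4% × 281/365 = $2,218.7452
Laurelmoor, 28 November – 31 December 2034: 34 days → $65,500 × 3.55% × 34/365 = $216.5986
Total = $2,744.8986

$2,744.90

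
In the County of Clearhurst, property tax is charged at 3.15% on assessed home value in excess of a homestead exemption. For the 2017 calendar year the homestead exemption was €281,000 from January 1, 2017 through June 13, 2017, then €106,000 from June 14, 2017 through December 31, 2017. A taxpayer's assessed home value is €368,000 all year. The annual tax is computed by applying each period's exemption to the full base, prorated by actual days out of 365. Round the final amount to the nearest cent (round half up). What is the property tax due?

January 1 – June 13, 2017: 164 days, exemption €281,000 → (€368,000 − €281,000) × 3.15% × 164/365 = €1,231.3479
June 14 – December 31, 2017: 201 days, exemption €106,000 → (€368,000 − €106,000) × 3.15% × 201/365 = €4,544.8027
Total = €5,776.1507

€5,776.15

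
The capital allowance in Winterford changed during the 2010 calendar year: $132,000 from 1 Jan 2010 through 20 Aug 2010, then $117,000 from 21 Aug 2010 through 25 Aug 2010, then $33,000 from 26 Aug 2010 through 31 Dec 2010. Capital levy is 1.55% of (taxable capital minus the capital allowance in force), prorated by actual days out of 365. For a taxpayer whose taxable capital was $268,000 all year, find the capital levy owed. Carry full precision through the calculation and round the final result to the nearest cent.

1 Jan – 20 Aug 2010: 232 days, exemption $132,000 → ($268,000 − $132,000) × 1.55% × 232/365 = $1,339.8795
21 Aug – 25 Aug 2010: 5 days, exemption $117,000 → ($268,000 − $117,000) × 1.55% × 5/365 = $32.0616
26 Aug – 31 Dec 2010: 128 days, exemption $33,000 → ($268,000 − $33,000) × 1.55% × 128/365 = $1,277.3699
Total = $2,649.3110

$2,649.31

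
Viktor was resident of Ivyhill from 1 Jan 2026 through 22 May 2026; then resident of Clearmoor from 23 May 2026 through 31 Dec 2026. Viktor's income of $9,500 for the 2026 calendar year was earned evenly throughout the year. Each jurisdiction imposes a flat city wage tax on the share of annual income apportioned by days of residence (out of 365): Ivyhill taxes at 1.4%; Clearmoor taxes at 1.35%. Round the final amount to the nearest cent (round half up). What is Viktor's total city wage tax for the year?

Ivyhill, 1 Jan – 22 May 2026: 142 days → $9,500 × 1.4% × 142/365 = $51.7425
Clearmoor, 23 May – 31 Dec 2026: 223 days → $9,500 × 1.35% × 223/365 = $78.3555
Total = $130.0979

$130.10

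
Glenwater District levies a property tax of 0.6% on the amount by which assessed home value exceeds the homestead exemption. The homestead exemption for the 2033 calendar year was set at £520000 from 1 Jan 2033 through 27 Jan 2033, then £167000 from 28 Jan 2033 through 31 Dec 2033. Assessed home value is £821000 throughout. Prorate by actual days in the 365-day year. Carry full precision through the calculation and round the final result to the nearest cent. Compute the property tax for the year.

1 Jan – 27 Jan 2033: 27 days, exemption £520000 → (£821000 − £520000) × 0.6% × 27/365 = £133.5945
28 Jan – 31 Dec 2033: 338 days, exemption £167000 → (£821000 − £167000) × 0.6% × 338/365 = £3633.7315
Total = £3767.3260

£3767.33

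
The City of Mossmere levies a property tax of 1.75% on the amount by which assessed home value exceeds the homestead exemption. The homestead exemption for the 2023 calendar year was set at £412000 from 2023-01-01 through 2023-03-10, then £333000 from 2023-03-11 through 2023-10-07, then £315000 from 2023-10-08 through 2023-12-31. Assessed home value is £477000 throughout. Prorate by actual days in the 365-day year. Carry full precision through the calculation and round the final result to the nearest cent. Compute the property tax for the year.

£2332.01

2023-01-01 to 2023-03-10: 69 days, exemption £412000 → (£477000 − £412000) × 1.75% × 69/365 = £215.0342
2023-03-11 to 2023-10-07: 211 days, exemption £333000 → (£477000 − £333000) × 1.75% × 211/365 = £1456.7671
2023-10-08 to 2023-12-31: 85 days, exemption £315000 → (£477000 − £315000) × 1.75% × 85/365 = £660.2055
Total = £2332.0068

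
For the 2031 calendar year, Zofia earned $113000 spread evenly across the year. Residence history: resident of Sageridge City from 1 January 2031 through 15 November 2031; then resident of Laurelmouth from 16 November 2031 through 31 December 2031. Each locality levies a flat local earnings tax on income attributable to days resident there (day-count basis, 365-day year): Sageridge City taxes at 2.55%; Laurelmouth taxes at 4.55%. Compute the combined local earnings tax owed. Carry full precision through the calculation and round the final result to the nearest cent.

$3166.32

Sageridge City, 1 January – 15 November 2031: 319 days → $113000 × 2.55% × 319/365 = $2518.3521
Laurelmouth, 16 November – 31 December 2031: 46 days → $113000 × 4.55% × 46/365 = $647.9699
Total = $3166.3219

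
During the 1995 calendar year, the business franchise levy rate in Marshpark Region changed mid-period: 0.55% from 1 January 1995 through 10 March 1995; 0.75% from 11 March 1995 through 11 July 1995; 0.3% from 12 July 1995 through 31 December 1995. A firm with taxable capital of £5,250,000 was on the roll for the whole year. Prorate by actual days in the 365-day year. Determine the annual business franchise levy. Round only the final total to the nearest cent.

£26,192.47

1 January – 10 March 1995: 69 days at 0.55% → £5,250,000 × 0.55% × 69/365 = £5,458.5616
11 March – 11 July 1995: 123 days at 0.75% → £5,250,000 × 0.75% × 123/365 = £13,268.8356
12 July – 31 December 1995: 173 days at 0.3% → £5,250,000 × 0.3% × 173/365 = £7,465.0685
Total = £26,192.4658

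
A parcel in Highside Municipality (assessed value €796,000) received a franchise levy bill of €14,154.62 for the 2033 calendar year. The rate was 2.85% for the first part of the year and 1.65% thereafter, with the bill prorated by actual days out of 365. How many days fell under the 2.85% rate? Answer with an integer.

Let d = days at the first rate; then 365 − d days at the second rate.
€796,000 × [2.85%·d + 1.65%·(365−d)] / 365 = €14,154.62
Solving gives d = 39, so the new rate took effect on 9 February 2033.

39 days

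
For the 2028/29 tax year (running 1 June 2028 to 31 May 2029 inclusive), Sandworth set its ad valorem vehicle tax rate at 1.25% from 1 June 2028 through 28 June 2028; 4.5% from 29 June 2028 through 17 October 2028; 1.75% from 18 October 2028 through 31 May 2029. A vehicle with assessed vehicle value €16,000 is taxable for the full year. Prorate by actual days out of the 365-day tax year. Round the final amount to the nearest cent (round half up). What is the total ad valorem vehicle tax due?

€407.67

1 June – 28 June 2028: 28 days at 1.25% → €16,000 × 1.25% × 28/365 = €15.3425
29 June – 17 October 2028: 111 days at 4.5% → €16,000 × 4.5% × 111/365 = €218.9589
18 October 2028 – 31 May 2029: 226 days at 1.75% → €16,000 × 1.75% × 226/365 = €173.3699
Total = €407.6712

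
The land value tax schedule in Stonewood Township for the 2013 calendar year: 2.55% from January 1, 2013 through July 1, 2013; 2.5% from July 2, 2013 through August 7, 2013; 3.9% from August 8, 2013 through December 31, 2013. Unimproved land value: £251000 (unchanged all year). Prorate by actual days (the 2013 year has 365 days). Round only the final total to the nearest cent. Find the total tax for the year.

January 1 – July 1, 2013: 182 days at 2.55% → £251000 × 2.55% × 182/365 = £3191.4822
July 2 – August 7, 2013: 37 days at 2.5% → £251000 × 2.5% × 37/365 = £636.0959
August 8 – December 31, 2013: 146 days at 3.9% → £251000 × 3.9% × 146/365 = £3915.6000
Total = £7743.1781

£7743.18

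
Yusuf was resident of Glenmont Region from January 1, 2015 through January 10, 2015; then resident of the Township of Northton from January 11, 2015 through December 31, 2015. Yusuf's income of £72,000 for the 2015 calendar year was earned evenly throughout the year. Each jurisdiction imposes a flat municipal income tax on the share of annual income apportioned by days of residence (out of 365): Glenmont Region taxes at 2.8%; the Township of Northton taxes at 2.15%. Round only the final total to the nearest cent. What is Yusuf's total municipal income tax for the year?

Glenmont Region, January 1 – January 10, 2015: 10 days → £72,000 × 2.8% × 10/365 = £55.2329
The Township of Northton, January 11 – December 31, 2015: 355 days → £72,000 × 2.15% × 355/365 = £1,505.5890
Total = £1,560.8219

£1,560.82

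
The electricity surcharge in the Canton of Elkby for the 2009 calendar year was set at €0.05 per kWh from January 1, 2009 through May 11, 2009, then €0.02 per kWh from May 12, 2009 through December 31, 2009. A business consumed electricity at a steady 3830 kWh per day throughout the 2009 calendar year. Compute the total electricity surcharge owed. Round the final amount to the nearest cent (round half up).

January 1 – May 11, 2009: 131 days × 3830 kWh/day = 501,730 kWh at €0.05/kWh → €25,086.50
May 12 – December 31, 2009: 234 days × 3830 kWh/day = 896,220 kWh at €0.02/kWh → €17,924.40

€43,010.90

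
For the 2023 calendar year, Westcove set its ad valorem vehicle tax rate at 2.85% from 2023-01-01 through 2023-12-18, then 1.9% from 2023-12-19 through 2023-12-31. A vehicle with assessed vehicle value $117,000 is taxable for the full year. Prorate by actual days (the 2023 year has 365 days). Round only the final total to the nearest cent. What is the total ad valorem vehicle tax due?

$3,294.91

2023-01-01 to 2023-12-18: 352 days at 2.85% → $117,000 × 2.85% × 352/365 = $3,215.7370
2023-12-19 to 2023-12-31: 13 days at 1.9% → $117,000 × 1.9% × 13/365 = $79.1753
Total = $3,294.9123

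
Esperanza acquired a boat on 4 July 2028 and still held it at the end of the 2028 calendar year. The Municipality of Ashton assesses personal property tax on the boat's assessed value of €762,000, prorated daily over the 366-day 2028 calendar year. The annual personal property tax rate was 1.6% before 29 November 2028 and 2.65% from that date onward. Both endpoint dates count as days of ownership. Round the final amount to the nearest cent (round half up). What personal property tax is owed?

€6,750.78

4 July – 28 November 2028: 148 days at 1.6% → €762,000 × 1.6% × 148/366 = €4,930.0984
29 November – 31 December 2028: 33 days at 2.65% → €762,000 × 2.65% × 33/366 = €1,820.6803
Total = €6,750.7787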